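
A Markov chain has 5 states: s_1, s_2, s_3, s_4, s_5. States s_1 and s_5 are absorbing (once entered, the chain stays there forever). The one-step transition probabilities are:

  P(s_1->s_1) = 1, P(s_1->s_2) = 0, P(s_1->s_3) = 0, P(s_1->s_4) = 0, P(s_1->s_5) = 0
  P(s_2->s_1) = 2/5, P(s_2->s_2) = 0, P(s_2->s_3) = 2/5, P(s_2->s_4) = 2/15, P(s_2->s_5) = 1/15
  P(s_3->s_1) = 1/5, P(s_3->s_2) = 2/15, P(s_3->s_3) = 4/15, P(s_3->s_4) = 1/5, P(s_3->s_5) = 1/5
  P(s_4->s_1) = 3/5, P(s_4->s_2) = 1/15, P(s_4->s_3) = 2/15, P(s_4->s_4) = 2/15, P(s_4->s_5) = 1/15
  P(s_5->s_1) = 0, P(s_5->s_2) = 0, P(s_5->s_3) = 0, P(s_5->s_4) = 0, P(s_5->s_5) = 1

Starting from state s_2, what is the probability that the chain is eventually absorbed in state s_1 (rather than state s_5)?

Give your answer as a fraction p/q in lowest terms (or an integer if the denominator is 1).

Let a_i = P(absorbed in s_1 | start in state i).
Boundary conditions: a_s_1 = 1, a_s_5 = 0.
For each transient state i, a_i = sum_j P(i->j) * a_j:
  a_s_2 = 2/5*a_s_1 + 0*a_s_2 + 2/5*a_s_3 + 2/15*a_s_4 + 1/15*a_s_5
  a_s_3 = 1/5*a_s_1 + 2/15*a_s_2 + 4/15*a_s_3 + 1/5*a_s_4 + 1/5*a_s_5
  a_s_4 = 3/5*a_s_1 + 1/15*a_s_2 + 2/15*a_s_3 + 2/15*a_s_4 + 1/15*a_s_5

Substituting a_s_1 = 1 and a_s_5 = 0, rearrange to (I - Q) a = r where r[i] = P(i -> s_1):
  [1, -2/5, -2/15] . (a_s_2, a_s_3, a_s_4) = 2/5
  [-2/15, 11/15, -1/5] . (a_s_2, a_s_3, a_s_4) = 1/5
  [-1/15, -2/15, 13/15] . (a_s_2, a_s_3, a_s_4) = 3/5

Solving yields:
  a_s_2 = 476/617
  a_s_3 = 398/617
  a_s_4 = 525/617

Starting state is s_2, so the absorption probability is a_s_2 = 476/617.

Answer: 476/617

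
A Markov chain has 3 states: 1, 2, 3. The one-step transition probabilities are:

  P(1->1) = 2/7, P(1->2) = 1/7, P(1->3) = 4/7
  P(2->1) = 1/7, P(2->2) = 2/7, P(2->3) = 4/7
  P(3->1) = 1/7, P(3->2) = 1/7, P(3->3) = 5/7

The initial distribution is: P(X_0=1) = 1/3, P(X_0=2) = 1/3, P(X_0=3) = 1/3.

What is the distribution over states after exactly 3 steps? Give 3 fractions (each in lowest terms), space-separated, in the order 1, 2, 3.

Propagating the distribution step by step (d_{t+1} = d_t * P):
d_0 = (1=1/3, 2=1/3, 3=1/3)
  d_1[1] = 1/3*2/7 + 1/3*1/7 + 1/3*1/7 = 4/21
  d_1[2] = 1/3*1/7 + 1/3*2/7 + 1/3*1/7 = 4/21
  d_1[3] = 1/3*4/7 + 1/3*4/7 + 1/3*5/7 = 13/21
d_1 = (1=4/21, 2=4/21, 3=13/21)
  d_2[1] = 4/21*2/7 + 4/21*1/7 + 13/21*1/7 = 25/147
  d_2[2] = 4/21*1/7 + 4/21*2/7 + 13/21*1/7 = 25/147
  d_2[3] = 4/21*4/7 + 4/21*4/7 + 13/21*5/7 = 97/147
d_2 = (1=25/147, 2=25/147, 3=97/147)
  d_3[1] = 25/147*2/7 + 25/147*1/7 + 97/147*1/7 = 172/1029
  d_3[2] = 25/147*1/7 + 25/147*2/7 + 97/147*1/7 = 172/1029
  d_3[3] = 25/147*4/7 + 25/147*4/7 + 97/147*5/7 = 685/1029
d_3 = (1=172/1029, 2=172/1029, 3=685/1029)

Answer: 172/1029 172/1029 685/1029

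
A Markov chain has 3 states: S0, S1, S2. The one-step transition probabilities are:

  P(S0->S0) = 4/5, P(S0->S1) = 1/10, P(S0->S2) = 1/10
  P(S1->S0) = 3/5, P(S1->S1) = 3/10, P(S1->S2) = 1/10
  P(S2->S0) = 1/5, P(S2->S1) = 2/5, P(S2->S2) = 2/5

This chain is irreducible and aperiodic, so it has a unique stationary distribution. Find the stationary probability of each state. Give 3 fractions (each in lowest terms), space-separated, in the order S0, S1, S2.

Answer: 19/28 5/28 1/7

Derivation:
The stationary distribution satisfies pi = pi * P, i.e.:
  pi_S0 = 4/5*pi_S0 + 3/5*pi_S1 + 1/5*pi_S2
  pi_S1 = 1/10*pi_S0 + 3/10*pi_S1 + 2/5*pi_S2
  pi_S2 = 1/10*pi_S0 + 1/10*pi_S1 + 2/5*pi_S2
with normalization: pi_S0 + pi_S1 + pi_S2 = 1.

Using the first 2 balance equations plus normalization, the linear system A*pi = b is:
  [-1/5, 3/5, 1/5] . pi = 0
  [1/10, -7/10, 2/5] . pi = 0
  [1, 1, 1] . pi = 1

Solving yields:
  pi_S0 = 19/28
  pi_S1 = 5/28
  pi_S2 = 1/7

Verification (pi * P):
  19/28*4/5 + 5/28*3/5 + 1/7*1/5 = 19/28 = pi_S0  (ok)
  19/28*1/10 + 5/28*3/10 + 1/7*2/5 = 5/28 = pi_S1  (ok)
  19/28*1/10 + 5/28*1/10 + 1/7*2/5 = 1/7 = pi_S2  (ok)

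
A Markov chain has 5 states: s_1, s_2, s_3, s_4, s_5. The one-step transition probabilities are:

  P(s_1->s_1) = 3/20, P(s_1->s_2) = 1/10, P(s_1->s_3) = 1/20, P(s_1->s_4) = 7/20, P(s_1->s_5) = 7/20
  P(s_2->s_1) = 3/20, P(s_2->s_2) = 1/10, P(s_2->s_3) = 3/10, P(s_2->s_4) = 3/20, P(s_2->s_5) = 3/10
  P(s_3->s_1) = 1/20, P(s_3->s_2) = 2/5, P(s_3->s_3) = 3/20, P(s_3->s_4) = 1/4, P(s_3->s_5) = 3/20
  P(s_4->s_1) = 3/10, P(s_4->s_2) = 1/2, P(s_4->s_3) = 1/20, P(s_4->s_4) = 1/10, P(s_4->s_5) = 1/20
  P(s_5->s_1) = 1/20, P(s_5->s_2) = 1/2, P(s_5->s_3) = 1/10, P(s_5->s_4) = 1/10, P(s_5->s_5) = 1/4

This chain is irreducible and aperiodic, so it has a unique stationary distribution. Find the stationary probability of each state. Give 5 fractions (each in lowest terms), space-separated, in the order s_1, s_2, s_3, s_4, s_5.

Answer: 13080/95027 29159/95027 14589/95027 16419/95027 21780/95027

Derivation:
The stationary distribution satisfies pi = pi * P, i.e.:
  pi_s_1 = 3/20*pi_s_1 + 3/20*pi_s_2 + 1/20*pi_s_3 + 3/10*pi_s_4 + 1/20*pi_s_5
  pi_s_2 = 1/10*pi_s_1 + 1/10*pi_s_2 + 2/5*pi_s_3 + 1/2*pi_s_4 + 1/2*pi_s_5
  pi_s_3 = 1/20*pi_s_1 + 3/10*pi_s_2 + 3/20*pi_s_3 + 1/20*pi_s_4 + 1/10*pi_s_5
  pi_s_4 = 7/20*pi_s_1 + 3/20*pi_s_2 + 1/4*pi_s_3 + 1/10*pi_s_4 + 1/10*pi_s_5
  pi_s_5 = 7/20*pi_s_1 + 3/10*pi_s_2 + 3/20*pi_s_3 + 1/20*pi_s_4 + 1/4*pi_s_5
with normalization: pi_s_1 + pi_s_2 + pi_s_3 + pi_s_4 + pi_s_5 = 1.

Using the first 4 balance equations plus normalization, the linear system A*pi = b is:
  [-17/20, 3/20, 1/20, 3/10, 1/20] . pi = 0
  [1/10, -9/10, 2/5, 1/2, 1/2] . pi = 0
  [1/20, 3/10, -17/20, 1/20, 1/10] . pi = 0
  [7/20, 3/20, 1/4, -9/10, 1/10] . pi = 0
  [1, 1, 1, 1, 1] . pi = 1

Solving yields:
  pi_s_1 = 13080/95027
  pi_s_2 = 29159/95027
  pi_s_3 = 14589/95027
  pi_s_4 = 16419/95027
  pi_s_5 = 21780/95027

Verification (pi * P):
  13080/95027*3/20 + 29159/95027*3/20 + 14589/95027*1/20 + 16419/95027*3/10 + 21780/95027*1/20 = 13080/95027 = pi_s_1  (ok)
  13080/95027*1/10 + 29159/95027*1/10 + 14589/95027*2/5 + 16419/95027*1/2 + 21780/95027*1/2 = 29159/95027 = pi_s_2  (ok)
  13080/95027*1/20 + 29159/95027*3/10 + 14589/95027*3/20 + 16419/95027*1/20 + 21780/95027*1/10 = 14589/95027 = pi_s_3  (ok)
  13080/95027*7/20 + 29159/95027*3/20 + 14589/95027*1/4 + 16419/95027*1/10 + 21780/95027*1/10 = 16419/95027 = pi_s_4  (ok)
  13080/95027*7/20 + 29159/95027*3/10 + 14589/95027*3/20 + 16419/95027*1/20 + 21780/95027*1/4 = 21780/95027 = pi_s_5  (ok)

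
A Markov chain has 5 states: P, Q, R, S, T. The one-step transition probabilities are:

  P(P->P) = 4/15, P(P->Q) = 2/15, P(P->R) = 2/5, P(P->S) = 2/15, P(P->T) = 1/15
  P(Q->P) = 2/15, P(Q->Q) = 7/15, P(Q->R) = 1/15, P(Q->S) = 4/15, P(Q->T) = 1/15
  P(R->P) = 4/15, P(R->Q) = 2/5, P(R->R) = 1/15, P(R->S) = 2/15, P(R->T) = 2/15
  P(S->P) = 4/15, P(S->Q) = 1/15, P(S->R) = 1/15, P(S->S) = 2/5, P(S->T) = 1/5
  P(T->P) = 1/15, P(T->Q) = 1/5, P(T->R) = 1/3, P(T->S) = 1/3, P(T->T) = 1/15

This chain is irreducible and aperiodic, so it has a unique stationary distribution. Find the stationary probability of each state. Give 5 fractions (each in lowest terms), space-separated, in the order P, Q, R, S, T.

Answer: 274/1301 328/1301 217/1301 336/1301 146/1301

Derivation:
The stationary distribution satisfies pi = pi * P, i.e.:
  pi_P = 4/15*pi_P + 2/15*pi_Q + 4/15*pi_R + 4/15*pi_S + 1/15*pi_T
  pi_Q = 2/15*pi_P + 7/15*pi_Q + 2/5*pi_R + 1/15*pi_S + 1/5*pi_T
  pi_R = 2/5*pi_P + 1/15*pi_Q + 1/15*pi_R + 1/15*pi_S + 1/3*pi_T
  pi_S = 2/15*pi_P + 4/15*pi_Q + 2/15*pi_R + 2/5*pi_S + 1/3*pi_T
  pi_T = 1/15*pi_P + 1/15*pi_Q + 2/15*pi_R + 1/5*pi_S + 1/15*pi_T
with normalization: pi_P + pi_Q + pi_R + pi_S + pi_T = 1.

Using the first 4 balance equations plus normalization, the linear system A*pi = b is:
  [-11/15, 2/15, 4/15, 4/15, 1/15] . pi = 0
  [2/15, -8/15, 2/5, 1/15, 1/5] . pi = 0
  [2/5, 1/15, -14/15, 1/15, 1/3] . pi = 0
  [2/15, 4/15, 2/15, -3/5, 1/3] . pi = 0
  [1, 1, 1, 1, 1] . pi = 1

Solving yields:
  pi_P = 274/1301
  pi_Q = 328/1301
  pi_R = 217/1301
  pi_S = 336/1301
  pi_T = 146/1301

Verification (pi * P):
  274/1301*4/15 + 328/1301*2/15 + 217/1301*4/15 + 336/1301*4/15 + 146/1301*1/15 = 274/1301 = pi_P  (ok)
  274/1301*2/15 + 328/1301*7/15 + 217/1301*2/5 + 336/1301*1/15 + 146/1301*1/5 = 328/1301 = pi_Q  (ok)
  274/1301*2/5 + 328/1301*1/15 + 217/1301*1/15 + 336/1301*1/15 + 146/1301*1/3 = 217/1301 = pi_R  (ok)
  274/1301*2/15 + 328/1301*4/15 + 217/1301*2/15 + 336/1301*2/5 + 146/1301*1/3 = 336/1301 = pi_S  (ok)
  274/1301*1/15 + 328/1301*1/15 + 217/1301*2/15 + 336/1301*1/5 + 146/1301*1/15 = 146/1301 = pi_T  (ok)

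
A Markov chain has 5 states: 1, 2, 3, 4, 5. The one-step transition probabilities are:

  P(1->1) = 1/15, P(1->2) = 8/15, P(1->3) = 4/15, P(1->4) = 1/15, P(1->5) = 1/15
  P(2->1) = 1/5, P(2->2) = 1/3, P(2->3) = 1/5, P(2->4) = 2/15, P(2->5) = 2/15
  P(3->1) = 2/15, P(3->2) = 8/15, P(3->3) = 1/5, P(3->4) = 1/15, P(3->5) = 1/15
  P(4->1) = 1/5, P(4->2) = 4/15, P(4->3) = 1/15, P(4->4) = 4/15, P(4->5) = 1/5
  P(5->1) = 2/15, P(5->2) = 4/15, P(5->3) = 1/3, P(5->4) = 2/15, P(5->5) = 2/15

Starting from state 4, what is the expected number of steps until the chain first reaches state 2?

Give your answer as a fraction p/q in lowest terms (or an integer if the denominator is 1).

Answer: 575/202

Derivation:
Let h_i = expected steps to first reach 2 from state i.
Boundary: h_2 = 0.
First-step equations for the other states:
  h_1 = 1 + 1/15*h_1 + 8/15*h_2 + 4/15*h_3 + 1/15*h_4 + 1/15*h_5
  h_3 = 1 + 2/15*h_1 + 8/15*h_2 + 1/5*h_3 + 1/15*h_4 + 1/15*h_5
  h_4 = 1 + 1/5*h_1 + 4/15*h_2 + 1/15*h_3 + 4/15*h_4 + 1/5*h_5
  h_5 = 1 + 2/15*h_1 + 4/15*h_2 + 1/3*h_3 + 2/15*h_4 + 2/15*h_5

Substituting h_2 = 0 and rearranging gives the linear system (I - Q) h = 1:
  [14/15, -4/15, -1/15, -1/15] . (h_1, h_3, h_4, h_5) = 1
  [-2/15, 4/5, -1/15, -1/15] . (h_1, h_3, h_4, h_5) = 1
  [-1/5, -1/15, 11/15, -1/5] . (h_1, h_3, h_4, h_5) = 1
  [-2/15, -1/3, -2/15, 13/15] . (h_1, h_3, h_4, h_5) = 1

Solving yields:
  h_1 = 415/202
  h_3 = 415/202
  h_4 = 575/202
  h_5 = 545/202

Starting state is 4, so the expected hitting time is h_4 = 575/202.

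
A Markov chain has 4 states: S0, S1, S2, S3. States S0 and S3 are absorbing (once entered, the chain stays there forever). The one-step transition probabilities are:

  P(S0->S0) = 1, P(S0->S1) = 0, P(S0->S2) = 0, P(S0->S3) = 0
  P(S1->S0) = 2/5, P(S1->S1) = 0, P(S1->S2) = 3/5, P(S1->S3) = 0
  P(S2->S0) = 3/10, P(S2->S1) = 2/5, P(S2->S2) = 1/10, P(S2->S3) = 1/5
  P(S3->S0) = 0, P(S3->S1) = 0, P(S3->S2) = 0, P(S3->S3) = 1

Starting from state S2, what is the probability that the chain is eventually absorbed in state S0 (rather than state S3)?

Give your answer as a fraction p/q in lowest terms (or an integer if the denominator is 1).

Answer: 23/33

Derivation:
Let a_i = P(absorbed in S0 | start in state i).
Boundary conditions: a_S0 = 1, a_S3 = 0.
For each transient state i, a_i = sum_j P(i->j) * a_j:
  a_S1 = 2/5*a_S0 + 0*a_S1 + 3/5*a_S2 + 0*a_S3
  a_S2 = 3/10*a_S0 + 2/5*a_S1 + 1/10*a_S2 + 1/5*a_S3

Substituting a_S0 = 1 and a_S3 = 0, rearrange to (I - Q) a = r where r[i] = P(i -> S0):
  [1, -3/5] . (a_S1, a_S2) = 2/5
  [-2/5, 9/10] . (a_S1, a_S2) = 3/10

Solving yields:
  a_S1 = 9/11
  a_S2 = 23/33

Starting state is S2, so the absorption probability is a_S2 = 23/33.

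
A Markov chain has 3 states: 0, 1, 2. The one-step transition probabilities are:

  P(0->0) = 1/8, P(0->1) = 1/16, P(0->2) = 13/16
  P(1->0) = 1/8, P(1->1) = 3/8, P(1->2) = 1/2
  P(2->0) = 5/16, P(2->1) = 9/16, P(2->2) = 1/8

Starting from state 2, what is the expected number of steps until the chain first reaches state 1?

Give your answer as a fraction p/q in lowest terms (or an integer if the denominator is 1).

Answer: 304/131

Derivation:
Let h_i = expected steps to first reach 1 from state i.
Boundary: h_1 = 0.
First-step equations for the other states:
  h_0 = 1 + 1/8*h_0 + 1/16*h_1 + 13/16*h_2
  h_2 = 1 + 5/16*h_0 + 9/16*h_1 + 1/8*h_2

Substituting h_1 = 0 and rearranging gives the linear system (I - Q) h = 1:
  [7/8, -13/16] . (h_0, h_2) = 1
  [-5/16, 7/8] . (h_0, h_2) = 1

Solving yields:
  h_0 = 432/131
  h_2 = 304/131

Starting state is 2, so the expected hitting time is h_2 = 304/131.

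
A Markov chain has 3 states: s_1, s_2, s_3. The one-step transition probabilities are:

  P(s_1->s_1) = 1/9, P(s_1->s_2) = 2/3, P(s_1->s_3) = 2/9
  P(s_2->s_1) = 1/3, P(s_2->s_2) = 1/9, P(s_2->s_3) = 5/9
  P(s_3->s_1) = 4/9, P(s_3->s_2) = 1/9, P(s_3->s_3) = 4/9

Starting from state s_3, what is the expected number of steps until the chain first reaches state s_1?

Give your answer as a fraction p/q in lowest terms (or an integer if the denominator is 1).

Let h_i = expected steps to first reach s_1 from state i.
Boundary: h_s_1 = 0.
First-step equations for the other states:
  h_s_2 = 1 + 1/3*h_s_1 + 1/9*h_s_2 + 5/9*h_s_3
  h_s_3 = 1 + 4/9*h_s_1 + 1/9*h_s_2 + 4/9*h_s_3

Substituting h_s_1 = 0 and rearranging gives the linear system (I - Q) h = 1:
  [8/9, -5/9] . (h_s_2, h_s_3) = 1
  [-1/9, 5/9] . (h_s_2, h_s_3) = 1

Solving yields:
  h_s_2 = 18/7
  h_s_3 = 81/35

Starting state is s_3, so the expected hitting time is h_s_3 = 81/35.

Answer: 81/35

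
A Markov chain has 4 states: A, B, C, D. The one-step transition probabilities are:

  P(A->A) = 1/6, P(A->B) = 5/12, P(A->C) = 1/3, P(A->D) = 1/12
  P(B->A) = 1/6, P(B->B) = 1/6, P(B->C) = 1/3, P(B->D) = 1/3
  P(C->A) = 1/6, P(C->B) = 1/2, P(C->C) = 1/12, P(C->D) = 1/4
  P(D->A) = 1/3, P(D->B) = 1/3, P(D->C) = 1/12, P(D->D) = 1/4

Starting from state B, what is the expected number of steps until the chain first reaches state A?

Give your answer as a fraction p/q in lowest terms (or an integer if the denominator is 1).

Answer: 144/31

Derivation:
Let h_i = expected steps to first reach A from state i.
Boundary: h_A = 0.
First-step equations for the other states:
  h_B = 1 + 1/6*h_A + 1/6*h_B + 1/3*h_C + 1/3*h_D
  h_C = 1 + 1/6*h_A + 1/2*h_B + 1/12*h_C + 1/4*h_D
  h_D = 1 + 1/3*h_A + 1/3*h_B + 1/12*h_C + 1/4*h_D

Substituting h_A = 0 and rearranging gives the linear system (I - Q) h = 1:
  [5/6, -1/3, -1/3] . (h_B, h_C, h_D) = 1
  [-1/2, 11/12, -1/4] . (h_B, h_C, h_D) = 1
  [-1/3, -1/12, 3/4] . (h_B, h_C, h_D) = 1

Solving yields:
  h_B = 144/31
  h_C = 291/62
  h_D = 243/62

Starting state is B, so the expected hitting time is h_B = 144/31.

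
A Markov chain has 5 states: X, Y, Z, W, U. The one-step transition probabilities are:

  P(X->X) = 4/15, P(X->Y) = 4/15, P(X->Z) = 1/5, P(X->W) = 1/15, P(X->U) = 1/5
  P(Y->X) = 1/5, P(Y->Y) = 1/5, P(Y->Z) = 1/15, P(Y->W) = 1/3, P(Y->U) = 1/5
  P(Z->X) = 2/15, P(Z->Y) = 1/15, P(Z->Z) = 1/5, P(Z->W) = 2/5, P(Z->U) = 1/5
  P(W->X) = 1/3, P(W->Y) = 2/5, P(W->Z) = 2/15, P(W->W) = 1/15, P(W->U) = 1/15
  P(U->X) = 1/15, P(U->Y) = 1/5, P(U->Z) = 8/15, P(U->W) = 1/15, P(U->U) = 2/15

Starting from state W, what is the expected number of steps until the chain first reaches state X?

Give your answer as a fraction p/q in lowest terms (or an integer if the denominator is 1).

Let h_i = expected steps to first reach X from state i.
Boundary: h_X = 0.
First-step equations for the other states:
  h_Y = 1 + 1/5*h_X + 1/5*h_Y + 1/15*h_Z + 1/3*h_W + 1/5*h_U
  h_Z = 1 + 2/15*h_X + 1/15*h_Y + 1/5*h_Z + 2/5*h_W + 1/5*h_U
  h_W = 1 + 1/3*h_X + 2/5*h_Y + 2/15*h_Z + 1/15*h_W + 1/15*h_U
  h_U = 1 + 1/15*h_X + 1/5*h_Y + 8/15*h_Z + 1/15*h_W + 2/15*h_U

Substituting h_X = 0 and rearranging gives the linear system (I - Q) h = 1:
  [4/5, -1/15, -1/3, -1/5] . (h_Y, h_Z, h_W, h_U) = 1
  [-1/15, 4/5, -2/5, -1/5] . (h_Y, h_Z, h_W, h_U) = 1
  [-2/5, -2/15, 14/15, -1/15] . (h_Y, h_Z, h_W, h_U) = 1
  [-1/5, -8/15, -1/15, 13/15] . (h_Y, h_Z, h_W, h_U) = 1

Solving yields:
  h_Y = 1282/255
  h_Z = 4106/765
  h_W = 676/153
  h_U = 1519/255

Starting state is W, so the expected hitting time is h_W = 676/153.

Answer: 676/153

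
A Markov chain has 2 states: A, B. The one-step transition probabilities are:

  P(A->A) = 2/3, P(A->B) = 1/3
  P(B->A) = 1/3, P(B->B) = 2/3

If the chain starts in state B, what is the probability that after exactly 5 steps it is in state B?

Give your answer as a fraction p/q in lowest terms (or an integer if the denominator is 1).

Answer: 122/243

Derivation:
Computing P^5 by repeated multiplication:
P^1 =
  A: [2/3, 1/3]
  B: [1/3, 2/3]
P^2 =
  A: [5/9, 4/9]
  B: [4/9, 5/9]
P^3 =
  A: [14/27, 13/27]
  B: [13/27, 14/27]
P^4 =
  A: [41/81, 40/81]
  B: [40/81, 41/81]
P^5 =
  A: [122/243, 121/243]
  B: [121/243, 122/243]

(P^5)[B -> B] = 122/243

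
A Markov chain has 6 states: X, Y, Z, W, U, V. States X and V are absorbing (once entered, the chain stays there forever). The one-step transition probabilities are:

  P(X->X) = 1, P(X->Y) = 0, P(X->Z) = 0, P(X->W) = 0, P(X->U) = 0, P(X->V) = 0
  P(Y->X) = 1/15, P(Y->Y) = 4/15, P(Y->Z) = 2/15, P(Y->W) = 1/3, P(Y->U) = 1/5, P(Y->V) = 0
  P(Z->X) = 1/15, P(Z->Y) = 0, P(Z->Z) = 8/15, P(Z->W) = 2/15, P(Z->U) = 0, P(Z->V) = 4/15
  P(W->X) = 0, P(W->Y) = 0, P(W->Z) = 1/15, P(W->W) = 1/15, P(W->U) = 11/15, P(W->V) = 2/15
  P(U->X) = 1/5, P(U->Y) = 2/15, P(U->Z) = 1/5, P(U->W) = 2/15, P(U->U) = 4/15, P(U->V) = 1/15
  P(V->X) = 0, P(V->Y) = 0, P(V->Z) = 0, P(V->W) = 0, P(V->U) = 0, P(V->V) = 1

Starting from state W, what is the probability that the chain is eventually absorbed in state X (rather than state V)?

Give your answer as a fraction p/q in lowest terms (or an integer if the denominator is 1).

Answer: 3217/7762

Derivation:
Let a_i = P(absorbed in X | start in state i).
Boundary conditions: a_X = 1, a_V = 0.
For each transient state i, a_i = sum_j P(i->j) * a_j:
  a_Y = 1/15*a_X + 4/15*a_Y + 2/15*a_Z + 1/3*a_W + 1/5*a_U + 0*a_V
  a_Z = 1/15*a_X + 0*a_Y + 8/15*a_Z + 2/15*a_W + 0*a_U + 4/15*a_V
  a_W = 0*a_X + 0*a_Y + 1/15*a_Z + 1/15*a_W + 11/15*a_U + 2/15*a_V
  a_U = 1/5*a_X + 2/15*a_Y + 1/5*a_Z + 2/15*a_W + 4/15*a_U + 1/15*a_V

Substituting a_X = 1 and a_V = 0, rearrange to (I - Q) a = r where r[i] = P(i -> X):
  [11/15, -2/15, -1/3, -1/5] . (a_Y, a_Z, a_W, a_U) = 1/15
  [0, 7/15, -2/15, 0] . (a_Y, a_Z, a_W, a_U) = 1/15
  [0, -1/15, 14/15, -11/15] . (a_Y, a_Z, a_W, a_U) = 0
  [-2/15, -1/5, -2/15, 11/15] . (a_Y, a_Z, a_W, a_U) = 1/5

Solving yields:
  a_Y = 3603/7762
  a_Z = 1014/3881
  a_W = 3217/7762
  a_U = 1955/3881

Starting state is W, so the absorption probability is a_W = 3217/7762.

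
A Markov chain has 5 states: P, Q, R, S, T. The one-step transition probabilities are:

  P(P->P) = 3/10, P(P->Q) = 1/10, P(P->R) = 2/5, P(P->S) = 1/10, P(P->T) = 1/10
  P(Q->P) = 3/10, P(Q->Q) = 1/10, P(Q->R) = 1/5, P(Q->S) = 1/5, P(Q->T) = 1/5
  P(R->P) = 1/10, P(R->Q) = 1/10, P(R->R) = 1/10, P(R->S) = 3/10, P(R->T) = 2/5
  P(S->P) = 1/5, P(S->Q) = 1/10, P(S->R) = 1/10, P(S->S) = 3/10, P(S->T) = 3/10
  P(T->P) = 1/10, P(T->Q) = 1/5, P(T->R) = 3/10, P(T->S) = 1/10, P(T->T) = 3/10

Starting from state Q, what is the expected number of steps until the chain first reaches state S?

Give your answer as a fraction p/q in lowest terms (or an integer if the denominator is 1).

Let h_i = expected steps to first reach S from state i.
Boundary: h_S = 0.
First-step equations for the other states:
  h_P = 1 + 3/10*h_P + 1/10*h_Q + 2/5*h_R + 1/10*h_S + 1/10*h_T
  h_Q = 1 + 3/10*h_P + 1/10*h_Q + 1/5*h_R + 1/5*h_S + 1/5*h_T
  h_R = 1 + 1/10*h_P + 1/10*h_Q + 1/10*h_R + 3/10*h_S + 2/5*h_T
  h_T = 1 + 1/10*h_P + 1/5*h_Q + 3/10*h_R + 1/10*h_S + 3/10*h_T

Substituting h_S = 0 and rearranging gives the linear system (I - Q) h = 1:
  [7/10, -1/10, -2/5, -1/10] . (h_P, h_Q, h_R, h_T) = 1
  [-3/10, 9/10, -1/5, -1/5] . (h_P, h_Q, h_R, h_T) = 1
  [-1/10, -1/10, 9/10, -2/5] . (h_P, h_Q, h_R, h_T) = 1
  [-1/10, -1/5, -3/10, 7/10] . (h_P, h_Q, h_R, h_T) = 1

Solving yields:
  h_P = 10630/1769
  h_Q = 9900/1769
  h_R = 9020/1769
  h_T = 10740/1769

Starting state is Q, so the expected hitting time is h_Q = 9900/1769.

Answer: 9900/1769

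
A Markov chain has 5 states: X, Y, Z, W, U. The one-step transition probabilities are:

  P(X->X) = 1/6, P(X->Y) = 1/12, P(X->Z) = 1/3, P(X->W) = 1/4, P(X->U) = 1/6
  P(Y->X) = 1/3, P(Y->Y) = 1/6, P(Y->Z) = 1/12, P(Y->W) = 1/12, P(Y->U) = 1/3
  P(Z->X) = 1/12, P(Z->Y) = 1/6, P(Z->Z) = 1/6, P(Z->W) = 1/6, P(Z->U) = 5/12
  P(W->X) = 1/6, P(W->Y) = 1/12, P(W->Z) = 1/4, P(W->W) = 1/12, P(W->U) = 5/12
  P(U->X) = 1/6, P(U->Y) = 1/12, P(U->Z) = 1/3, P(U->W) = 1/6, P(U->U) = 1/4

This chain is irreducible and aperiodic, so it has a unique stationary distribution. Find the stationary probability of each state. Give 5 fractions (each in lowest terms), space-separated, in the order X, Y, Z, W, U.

The stationary distribution satisfies pi = pi * P, i.e.:
  pi_X = 1/6*pi_X + 1/3*pi_Y + 1/12*pi_Z + 1/6*pi_W + 1/6*pi_U
  pi_Y = 1/12*pi_X + 1/6*pi_Y + 1/6*pi_Z + 1/12*pi_W + 1/12*pi_U
  pi_Z = 1/3*pi_X + 1/12*pi_Y + 1/6*pi_Z + 1/4*pi_W + 1/3*pi_U
  pi_W = 1/4*pi_X + 1/12*pi_Y + 1/6*pi_Z + 1/12*pi_W + 1/6*pi_U
  pi_U = 1/6*pi_X + 1/3*pi_Y + 5/12*pi_Z + 5/12*pi_W + 1/4*pi_U
with normalization: pi_X + pi_Y + pi_Z + pi_W + pi_U = 1.

Using the first 4 balance equations plus normalization, the linear system A*pi = b is:
  [-5/6, 1/3, 1/12, 1/6, 1/6] . pi = 0
  [1/12, -5/6, 1/6, 1/12, 1/12] . pi = 0
  [1/3, 1/12, -5/6, 1/4, 1/3] . pi = 0
  [1/4, 1/12, 1/6, -11/12, 1/6] . pi = 0
  [1, 1, 1, 1, 1] . pi = 1

Solving yields:
  pi_X = 448/2719
  pi_Y = 309/2719
  pi_Z = 680/2719
  pi_W = 429/2719
  pi_U = 853/2719

Verification (pi * P):
  448/2719*1/6 + 309/2719*1/3 + 680/2719*1/12 + 429/2719*1/6 + 853/2719*1/6 = 448/2719 = pi_X  (ok)
  448/2719*1/12 + 309/2719*1/6 + 680/2719*1/6 + 429/2719*1/12 + 853/2719*1/12 = 309/2719 = pi_Y  (ok)
  448/2719*1/3 + 309/2719*1/12 + 680/2719*1/6 + 429/2719*1/4 + 853/2719*1/3 = 680/2719 = pi_Z  (ok)
  448/2719*1/4 + 309/2719*1/12 + 680/2719*1/6 + 429/2719*1/12 + 853/2719*1/6 = 429/2719 = pi_W  (ok)
  448/2719*1/6 + 309/2719*1/3 + 680/2719*5/12 + 429/2719*5/12 + 853/2719*1/4 = 853/2719 = pi_U  (ok)

Answer: 448/2719 309/2719 680/2719 429/2719 853/2719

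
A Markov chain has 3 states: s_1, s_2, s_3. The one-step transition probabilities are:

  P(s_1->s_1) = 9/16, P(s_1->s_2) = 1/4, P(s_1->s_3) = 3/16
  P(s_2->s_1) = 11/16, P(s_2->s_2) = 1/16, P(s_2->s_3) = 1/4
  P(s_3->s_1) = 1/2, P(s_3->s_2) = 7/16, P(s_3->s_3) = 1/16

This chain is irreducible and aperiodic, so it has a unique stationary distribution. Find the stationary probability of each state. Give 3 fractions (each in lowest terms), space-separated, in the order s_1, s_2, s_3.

Answer: 197/339 27/113 61/339

Derivation:
The stationary distribution satisfies pi = pi * P, i.e.:
  pi_s_1 = 9/16*pi_s_1 + 11/16*pi_s_2 + 1/2*pi_s_3
  pi_s_2 = 1/4*pi_s_1 + 1/16*pi_s_2 + 7/16*pi_s_3
  pi_s_3 = 3/16*pi_s_1 + 1/4*pi_s_2 + 1/16*pi_s_3
with normalization: pi_s_1 + pi_s_2 + pi_s_3 = 1.

Using the first 2 balance equations plus normalization, the linear system A*pi = b is:
  [-7/16, 11/16, 1/2] . pi = 0
  [1/4, -15/16, 7/16] . pi = 0
  [1, 1, 1] . pi = 1

Solving yields:
  pi_s_1 = 197/339
  pi_s_2 = 27/113
  pi_s_3 = 61/339

Verification (pi * P):
  197/339*9/16 + 27/113*11/16 + 61/339*1/2 = 197/339 = pi_s_1  (ok)
  197/339*1/4 + 27/113*1/16 + 61/339*7/16 = 27/113 = pi_s_2  (ok)
  197/339*3/16 + 27/113*1/4 + 61/339*1/16 = 61/339 = pi_s_3  (ok)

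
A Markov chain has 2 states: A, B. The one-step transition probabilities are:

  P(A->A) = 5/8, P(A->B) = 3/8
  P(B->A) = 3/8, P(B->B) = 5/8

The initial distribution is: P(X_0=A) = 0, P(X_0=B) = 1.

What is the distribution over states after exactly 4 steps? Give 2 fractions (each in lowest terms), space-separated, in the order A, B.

Answer: 255/512 257/512

Derivation:
Propagating the distribution step by step (d_{t+1} = d_t * P):
d_0 = (A=0, B=1)
  d_1[A] = 0*5/8 + 1*3/8 = 3/8
  d_1[B] = 0*3/8 + 1*5/8 = 5/8
d_1 = (A=3/8, B=5/8)
  d_2[A] = 3/8*5/8 + 5/8*3/8 = 15/32
  d_2[B] = 3/8*3/8 + 5/8*5/8 = 17/32
d_2 = (A=15/32, B=17/32)
  d_3[A] = 15/32*5/8 + 17/32*3/8 = 63/128
  d_3[B] = 15/32*3/8 + 17/32*5/8 = 65/128
d_3 = (A=63/128, B=65/128)
  d_4[A] = 63/128*5/8 + 65/128*3/8 = 255/512
  d_4[B] = 63/128*3/8 + 65/128*5/8 = 257/512
d_4 = (A=255/512, B=257/512)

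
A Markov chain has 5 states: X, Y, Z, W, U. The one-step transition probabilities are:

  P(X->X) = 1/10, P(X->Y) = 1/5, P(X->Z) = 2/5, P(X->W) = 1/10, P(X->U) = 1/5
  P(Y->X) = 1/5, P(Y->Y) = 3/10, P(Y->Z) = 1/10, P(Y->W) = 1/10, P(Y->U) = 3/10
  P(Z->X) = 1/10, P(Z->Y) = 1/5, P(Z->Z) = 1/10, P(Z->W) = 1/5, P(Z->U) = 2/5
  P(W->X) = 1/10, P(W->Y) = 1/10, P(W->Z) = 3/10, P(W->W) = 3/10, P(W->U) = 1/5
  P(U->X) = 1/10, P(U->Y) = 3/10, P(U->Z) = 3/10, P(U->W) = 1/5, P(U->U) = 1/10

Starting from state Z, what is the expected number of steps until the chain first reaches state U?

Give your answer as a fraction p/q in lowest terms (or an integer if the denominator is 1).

Answer: 1598/509

Derivation:
Let h_i = expected steps to first reach U from state i.
Boundary: h_U = 0.
First-step equations for the other states:
  h_X = 1 + 1/10*h_X + 1/5*h_Y + 2/5*h_Z + 1/10*h_W + 1/5*h_U
  h_Y = 1 + 1/5*h_X + 3/10*h_Y + 1/10*h_Z + 1/10*h_W + 3/10*h_U
  h_Z = 1 + 1/10*h_X + 1/5*h_Y + 1/10*h_Z + 1/5*h_W + 2/5*h_U
  h_W = 1 + 1/10*h_X + 1/10*h_Y + 3/10*h_Z + 3/10*h_W + 1/5*h_U

Substituting h_U = 0 and rearranging gives the linear system (I - Q) h = 1:
  [9/10, -1/5, -2/5, -1/10] . (h_X, h_Y, h_Z, h_W) = 1
  [-1/5, 7/10, -1/10, -1/10] . (h_X, h_Y, h_Z, h_W) = 1
  [-1/10, -1/5, 9/10, -1/5] . (h_X, h_Y, h_Z, h_W) = 1
  [-1/10, -1/10, -3/10, 7/10] . (h_X, h_Y, h_Z, h_W) = 1

Solving yields:
  h_X = 1884/509
  h_Y = 1770/509
  h_Z = 1598/509
  h_W = 1934/509

Starting state is Z, so the expected hitting time is h_Z = 1598/509.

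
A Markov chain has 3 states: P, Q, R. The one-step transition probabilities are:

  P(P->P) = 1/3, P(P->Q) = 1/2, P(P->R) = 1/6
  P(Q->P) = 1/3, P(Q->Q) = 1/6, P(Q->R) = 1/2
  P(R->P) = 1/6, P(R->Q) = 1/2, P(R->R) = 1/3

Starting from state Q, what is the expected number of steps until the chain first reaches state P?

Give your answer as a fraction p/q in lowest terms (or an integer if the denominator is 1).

Let h_i = expected steps to first reach P from state i.
Boundary: h_P = 0.
First-step equations for the other states:
  h_Q = 1 + 1/3*h_P + 1/6*h_Q + 1/2*h_R
  h_R = 1 + 1/6*h_P + 1/2*h_Q + 1/3*h_R

Substituting h_P = 0 and rearranging gives the linear system (I - Q) h = 1:
  [5/6, -1/2] . (h_Q, h_R) = 1
  [-1/2, 2/3] . (h_Q, h_R) = 1

Solving yields:
  h_Q = 42/11
  h_R = 48/11

Starting state is Q, so the expected hitting time is h_Q = 42/11.

Answer: 42/11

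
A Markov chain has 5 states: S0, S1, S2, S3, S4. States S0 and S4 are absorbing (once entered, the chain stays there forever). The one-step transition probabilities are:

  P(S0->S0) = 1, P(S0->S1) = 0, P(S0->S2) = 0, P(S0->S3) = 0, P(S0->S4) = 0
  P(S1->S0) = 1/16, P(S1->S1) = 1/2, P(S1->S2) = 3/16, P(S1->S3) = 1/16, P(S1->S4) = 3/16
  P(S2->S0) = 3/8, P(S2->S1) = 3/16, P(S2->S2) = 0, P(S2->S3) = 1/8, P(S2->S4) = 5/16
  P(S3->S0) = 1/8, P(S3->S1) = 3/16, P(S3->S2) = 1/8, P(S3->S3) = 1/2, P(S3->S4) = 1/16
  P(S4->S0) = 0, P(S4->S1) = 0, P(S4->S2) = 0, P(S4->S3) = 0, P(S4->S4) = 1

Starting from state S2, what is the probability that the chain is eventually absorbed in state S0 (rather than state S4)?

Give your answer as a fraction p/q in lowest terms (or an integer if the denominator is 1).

Let a_i = P(absorbed in S0 | start in state i).
Boundary conditions: a_S0 = 1, a_S4 = 0.
For each transient state i, a_i = sum_j P(i->j) * a_j:
  a_S1 = 1/16*a_S0 + 1/2*a_S1 + 3/16*a_S2 + 1/16*a_S3 + 3/16*a_S4
  a_S2 = 3/8*a_S0 + 3/16*a_S1 + 0*a_S2 + 1/8*a_S3 + 5/16*a_S4
  a_S3 = 1/8*a_S0 + 3/16*a_S1 + 1/8*a_S2 + 1/2*a_S3 + 1/16*a_S4

Substituting a_S0 = 1 and a_S4 = 0, rearrange to (I - Q) a = r where r[i] = P(i -> S0):
  [1/2, -3/16, -1/16] . (a_S1, a_S2, a_S3) = 1/16
  [-3/16, 1, -1/8] . (a_S1, a_S2, a_S3) = 3/8
  [-3/16, -1/8, 1/2] . (a_S1, a_S2, a_S3) = 1/8

Solving yields:
  a_S1 = 81/212
  a_S2 = 217/424
  a_S3 = 221/424

Starting state is S2, so the absorption probability is a_S2 = 217/424.

Answer: 217/424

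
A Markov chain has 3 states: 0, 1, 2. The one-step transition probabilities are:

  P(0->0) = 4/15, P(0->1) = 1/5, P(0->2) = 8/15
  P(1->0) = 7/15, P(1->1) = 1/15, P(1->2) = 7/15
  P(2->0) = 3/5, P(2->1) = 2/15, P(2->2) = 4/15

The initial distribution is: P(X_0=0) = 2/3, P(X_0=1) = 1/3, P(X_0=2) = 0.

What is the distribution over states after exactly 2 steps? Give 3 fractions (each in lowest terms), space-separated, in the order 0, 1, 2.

Propagating the distribution step by step (d_{t+1} = d_t * P):
d_0 = (0=2/3, 1=1/3, 2=0)
  d_1[0] = 2/3*4/15 + 1/3*7/15 + 0*3/5 = 1/3
  d_1[1] = 2/3*1/5 + 1/3*1/15 + 0*2/15 = 7/45
  d_1[2] = 2/3*8/15 + 1/3*7/15 + 0*4/15 = 23/45
d_1 = (0=1/3, 1=7/45, 2=23/45)
  d_2[0] = 1/3*4/15 + 7/45*7/15 + 23/45*3/5 = 316/675
  d_2[1] = 1/3*1/5 + 7/45*1/15 + 23/45*2/15 = 98/675
  d_2[2] = 1/3*8/15 + 7/45*7/15 + 23/45*4/15 = 29/75
d_2 = (0=316/675, 1=98/675, 2=29/75)

Answer: 316/675 98/675 29/75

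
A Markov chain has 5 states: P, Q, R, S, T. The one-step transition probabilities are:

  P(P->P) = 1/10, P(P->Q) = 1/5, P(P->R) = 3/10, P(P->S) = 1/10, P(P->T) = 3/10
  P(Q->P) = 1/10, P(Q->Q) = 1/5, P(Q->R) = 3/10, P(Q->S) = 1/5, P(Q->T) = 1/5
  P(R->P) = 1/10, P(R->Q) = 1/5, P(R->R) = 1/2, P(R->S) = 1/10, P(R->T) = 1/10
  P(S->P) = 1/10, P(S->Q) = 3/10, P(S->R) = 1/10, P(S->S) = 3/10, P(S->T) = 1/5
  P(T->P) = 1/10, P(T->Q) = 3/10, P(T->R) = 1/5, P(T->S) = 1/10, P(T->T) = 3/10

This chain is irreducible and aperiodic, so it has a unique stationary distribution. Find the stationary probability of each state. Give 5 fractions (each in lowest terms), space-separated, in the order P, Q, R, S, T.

The stationary distribution satisfies pi = pi * P, i.e.:
  pi_P = 1/10*pi_P + 1/10*pi_Q + 1/10*pi_R + 1/10*pi_S + 1/10*pi_T
  pi_Q = 1/5*pi_P + 1/5*pi_Q + 1/5*pi_R + 3/10*pi_S + 3/10*pi_T
  pi_R = 3/10*pi_P + 3/10*pi_Q + 1/2*pi_R + 1/10*pi_S + 1/5*pi_T
  pi_S = 1/10*pi_P + 1/5*pi_Q + 1/10*pi_R + 3/10*pi_S + 1/10*pi_T
  pi_T = 3/10*pi_P + 1/5*pi_Q + 1/10*pi_R + 1/5*pi_S + 3/10*pi_T
with normalization: pi_P + pi_Q + pi_R + pi_S + pi_T = 1.

Using the first 4 balance equations plus normalization, the linear system A*pi = b is:
  [-9/10, 1/10, 1/10, 1/10, 1/10] . pi = 0
  [1/5, -4/5, 1/5, 3/10, 3/10] . pi = 0
  [3/10, 3/10, -1/2, 1/10, 1/5] . pi = 0
  [1/10, 1/5, 1/10, -7/10, 1/10] . pi = 0
  [1, 1, 1, 1, 1] . pi = 1

Solving yields:
  pi_P = 1/10
  pi_Q = 733/3115
  pi_R = 1941/6230
  pi_S = 481/3115
  pi_T = 619/3115

Verification (pi * P):
  1/10*1/10 + 733/3115*1/10 + 1941/6230*1/10 + 481/3115*1/10 + 619/3115*1/10 = 1/10 = pi_P  (ok)
  1/10*1/5 + 733/3115*1/5 + 1941/6230*1/5 + 481/3115*3/10 + 619/3115*3/10 = 733/3115 = pi_Q  (ok)
  1/10*3/10 + 733/3115*3/10 + 1941/6230*1/2 + 481/3115*1/10 + 619/3115*1/5 = 1941/6230 = pi_R  (ok)
  1/10*1/10 + 733/3115*1/5 + 1941/6230*1/10 + 481/3115*3/10 + 619/3115*1/10 = 481/3115 = pi_S  (ok)
  1/10*3/10 + 733/3115*1/5 + 1941/6230*1/10 + 481/3115*1/5 + 619/3115*3/10 = 619/3115 = pi_T  (ok)

Answer: 1/10 733/3115 1941/6230 481/3115 619/3115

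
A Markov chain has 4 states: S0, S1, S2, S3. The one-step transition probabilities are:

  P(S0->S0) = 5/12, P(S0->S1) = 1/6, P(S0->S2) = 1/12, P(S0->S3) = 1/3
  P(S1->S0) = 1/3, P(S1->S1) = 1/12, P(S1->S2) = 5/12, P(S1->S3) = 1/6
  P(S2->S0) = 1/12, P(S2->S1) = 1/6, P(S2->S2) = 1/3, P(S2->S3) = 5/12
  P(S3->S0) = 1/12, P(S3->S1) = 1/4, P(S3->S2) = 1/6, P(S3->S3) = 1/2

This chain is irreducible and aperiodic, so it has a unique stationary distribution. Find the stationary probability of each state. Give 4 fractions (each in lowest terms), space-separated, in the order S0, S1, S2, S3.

The stationary distribution satisfies pi = pi * P, i.e.:
  pi_S0 = 5/12*pi_S0 + 1/3*pi_S1 + 1/12*pi_S2 + 1/12*pi_S3
  pi_S1 = 1/6*pi_S0 + 1/12*pi_S1 + 1/6*pi_S2 + 1/4*pi_S3
  pi_S2 = 1/12*pi_S0 + 5/12*pi_S1 + 1/3*pi_S2 + 1/6*pi_S3
  pi_S3 = 1/3*pi_S0 + 1/6*pi_S1 + 5/12*pi_S2 + 1/2*pi_S3
with normalization: pi_S0 + pi_S1 + pi_S2 + pi_S3 = 1.

Using the first 3 balance equations plus normalization, the linear system A*pi = b is:
  [-7/12, 1/3, 1/12, 1/12] . pi = 0
  [1/6, -11/12, 1/6, 1/4] . pi = 0
  [1/12, 5/12, -2/3, 1/6] . pi = 0
  [1, 1, 1, 1] . pi = 1

Solving yields:
  pi_S0 = 227/1171
  pi_S1 = 215/1171
  pi_S2 = 276/1171
  pi_S3 = 453/1171

Verification (pi * P):
  227/1171*5/12 + 215/1171*1/3 + 276/1171*1/12 + 453/1171*1/12 = 227/1171 = pi_S0  (ok)
  227/1171*1/6 + 215/1171*1/12 + 276/1171*1/6 + 453/1171*1/4 = 215/1171 = pi_S1  (ok)
  227/1171*1/12 + 215/1171*5/12 + 276/1171*1/3 + 453/1171*1/6 = 276/1171 = pi_S2  (ok)
  227/1171*1/3 + 215/1171*1/6 + 276/1171*5/12 + 453/1171*1/2 = 453/1171 = pi_S3  (ok)

Answer: 227/1171 215/1171 276/1171 453/1171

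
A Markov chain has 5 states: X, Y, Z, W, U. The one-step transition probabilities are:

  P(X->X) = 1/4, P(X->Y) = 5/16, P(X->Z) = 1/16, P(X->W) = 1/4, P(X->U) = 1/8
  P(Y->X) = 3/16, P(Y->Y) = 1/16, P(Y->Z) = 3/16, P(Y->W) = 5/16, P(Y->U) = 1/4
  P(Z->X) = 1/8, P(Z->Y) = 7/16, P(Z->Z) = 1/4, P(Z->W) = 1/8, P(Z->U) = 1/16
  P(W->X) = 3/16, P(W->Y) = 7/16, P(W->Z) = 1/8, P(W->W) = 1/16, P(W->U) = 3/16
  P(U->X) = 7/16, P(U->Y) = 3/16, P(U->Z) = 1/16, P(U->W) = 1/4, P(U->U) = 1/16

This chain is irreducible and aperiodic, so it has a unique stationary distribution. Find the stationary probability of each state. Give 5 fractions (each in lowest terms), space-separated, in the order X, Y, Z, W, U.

The stationary distribution satisfies pi = pi * P, i.e.:
  pi_X = 1/4*pi_X + 3/16*pi_Y + 1/8*pi_Z + 3/16*pi_W + 7/16*pi_U
  pi_Y = 5/16*pi_X + 1/16*pi_Y + 7/16*pi_Z + 7/16*pi_W + 3/16*pi_U
  pi_Z = 1/16*pi_X + 3/16*pi_Y + 1/4*pi_Z + 1/8*pi_W + 1/16*pi_U
  pi_W = 1/4*pi_X + 5/16*pi_Y + 1/8*pi_Z + 1/16*pi_W + 1/4*pi_U
  pi_U = 1/8*pi_X + 1/4*pi_Y + 1/16*pi_Z + 3/16*pi_W + 1/16*pi_U
with normalization: pi_X + pi_Y + pi_Z + pi_W + pi_U = 1.

Using the first 4 balance equations plus normalization, the linear system A*pi = b is:
  [-3/4, 3/16, 1/8, 3/16, 7/16] . pi = 0
  [5/16, -15/16, 7/16, 7/16, 3/16] . pi = 0
  [1/16, 3/16, -3/4, 1/8, 1/16] . pi = 0
  [1/4, 5/16, 1/8, -15/16, 1/4] . pi = 0
  [1, 1, 1, 1, 1] . pi = 1

Solving yields:
  pi_X = 19483/83964
  pi_Y = 22597/83964
  pi_Z = 3765/27988
  pi_W = 17677/83964
  pi_U = 1076/6997

Verification (pi * P):
  19483/83964*1/4 + 22597/83964*3/16 + 3765/27988*1/8 + 17677/83964*3/16 + 1076/6997*7/16 = 19483/83964 = pi_X  (ok)
  19483/83964*5/16 + 22597/83964*1/16 + 3765/27988*7/16 + 17677/83964*7/16 + 1076/6997*3/16 = 22597/83964 = pi_Y  (ok)
  19483/83964*1/16 + 22597/83964*3/16 + 3765/27988*1/4 + 17677/83964*1/8 + 1076/6997*1/16 = 3765/27988 = pi_Z  (ok)
  19483/83964*1/4 + 22597/83964*5/16 + 3765/27988*1/8 + 17677/83964*1/16 + 1076/6997*1/4 = 17677/83964 = pi_W  (ok)
  19483/83964*1/8 + 22597/83964*1/4 + 3765/27988*1/16 + 17677/83964*3/16 + 1076/6997*1/16 = 1076/6997 = pi_U  (ok)

Answer: 19483/83964 22597/83964 3765/27988 17677/83964 1076/6997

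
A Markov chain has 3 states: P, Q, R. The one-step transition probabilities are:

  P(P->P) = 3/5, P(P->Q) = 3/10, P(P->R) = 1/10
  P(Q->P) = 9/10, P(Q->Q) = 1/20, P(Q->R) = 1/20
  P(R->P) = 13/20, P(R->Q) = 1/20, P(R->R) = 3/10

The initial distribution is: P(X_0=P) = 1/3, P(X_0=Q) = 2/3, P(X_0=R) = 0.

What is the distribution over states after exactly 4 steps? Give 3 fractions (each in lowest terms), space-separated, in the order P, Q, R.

Answer: 80243/120000 2641/12000 4449/40000

Derivation:
Propagating the distribution step by step (d_{t+1} = d_t * P):
d_0 = (P=1/3, Q=2/3, R=0)
  d_1[P] = 1/3*3/5 + 2/3*9/10 + 0*13/20 = 4/5
  d_1[Q] = 1/3*3/10 + 2/3*1/20 + 0*1/20 = 2/15
  d_1[R] = 1/3*1/10 + 2/3*1/20 + 0*3/10 = 1/15
d_1 = (P=4/5, Q=2/15, R=1/15)
  d_2[P] = 4/5*3/5 + 2/15*9/10 + 1/15*13/20 = 193/300
  d_2[Q] = 4/5*3/10 + 2/15*1/20 + 1/15*1/20 = 1/4
  d_2[R] = 4/5*1/10 + 2/15*1/20 + 1/15*3/10 = 8/75
d_2 = (P=193/300, Q=1/4, R=8/75)
  d_3[P] = 193/300*3/5 + 1/4*9/10 + 8/75*13/20 = 2041/3000
  d_3[Q] = 193/300*3/10 + 1/4*1/20 + 8/75*1/20 = 253/1200
  d_3[R] = 193/300*1/10 + 1/4*1/20 + 8/75*3/10 = 653/6000
d_3 = (P=2041/3000, Q=253/1200, R=653/6000)
  d_4[P] = 2041/3000*3/5 + 253/1200*9/10 + 653/6000*13/20 = 80243/120000
  d_4[Q] = 2041/3000*3/10 + 253/1200*1/20 + 653/6000*1/20 = 2641/12000
  d_4[R] = 2041/3000*1/10 + 253/1200*1/20 + 653/6000*3/10 = 4449/40000
d_4 = (P=80243/120000, Q=2641/12000, R=4449/40000)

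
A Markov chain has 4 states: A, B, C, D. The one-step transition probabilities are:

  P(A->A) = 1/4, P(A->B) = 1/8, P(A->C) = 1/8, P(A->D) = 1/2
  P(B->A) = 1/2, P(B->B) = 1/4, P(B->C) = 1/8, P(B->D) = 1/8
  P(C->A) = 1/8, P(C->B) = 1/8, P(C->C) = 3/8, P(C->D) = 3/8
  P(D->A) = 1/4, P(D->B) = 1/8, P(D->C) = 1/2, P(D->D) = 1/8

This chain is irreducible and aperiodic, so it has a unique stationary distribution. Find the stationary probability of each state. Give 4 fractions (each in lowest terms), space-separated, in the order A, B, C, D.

The stationary distribution satisfies pi = pi * P, i.e.:
  pi_A = 1/4*pi_A + 1/2*pi_B + 1/8*pi_C + 1/4*pi_D
  pi_B = 1/8*pi_A + 1/4*pi_B + 1/8*pi_C + 1/8*pi_D
  pi_C = 1/8*pi_A + 1/8*pi_B + 3/8*pi_C + 1/2*pi_D
  pi_D = 1/2*pi_A + 1/8*pi_B + 3/8*pi_C + 1/8*pi_D
with normalization: pi_A + pi_B + pi_C + pi_D = 1.

Using the first 3 balance equations plus normalization, the linear system A*pi = b is:
  [-3/4, 1/2, 1/8, 1/4] . pi = 0
  [1/8, -3/4, 1/8, 1/8] . pi = 0
  [1/8, 1/8, -5/8, 1/2] . pi = 0
  [1, 1, 1, 1] . pi = 1

Solving yields:
  pi_A = 17/69
  pi_B = 1/7
  pi_C = 152/483
  pi_D = 143/483

Verification (pi * P):
  17/69*1/4 + 1/7*1/2 + 152/483*1/8 + 143/483*1/4 = 17/69 = pi_A  (ok)
  17/69*1/8 + 1/7*1/4 + 152/483*1/8 + 143/483*1/8 = 1/7 = pi_B  (ok)
  17/69*1/8 + 1/7*1/8 + 152/483*3/8 + 143/483*1/2 = 152/483 = pi_C  (ok)
  17/69*1/2 + 1/7*1/8 + 152/483*3/8 + 143/483*1/8 = 143/483 = pi_D  (ok)

Answer: 17/69 1/7 152/483 143/483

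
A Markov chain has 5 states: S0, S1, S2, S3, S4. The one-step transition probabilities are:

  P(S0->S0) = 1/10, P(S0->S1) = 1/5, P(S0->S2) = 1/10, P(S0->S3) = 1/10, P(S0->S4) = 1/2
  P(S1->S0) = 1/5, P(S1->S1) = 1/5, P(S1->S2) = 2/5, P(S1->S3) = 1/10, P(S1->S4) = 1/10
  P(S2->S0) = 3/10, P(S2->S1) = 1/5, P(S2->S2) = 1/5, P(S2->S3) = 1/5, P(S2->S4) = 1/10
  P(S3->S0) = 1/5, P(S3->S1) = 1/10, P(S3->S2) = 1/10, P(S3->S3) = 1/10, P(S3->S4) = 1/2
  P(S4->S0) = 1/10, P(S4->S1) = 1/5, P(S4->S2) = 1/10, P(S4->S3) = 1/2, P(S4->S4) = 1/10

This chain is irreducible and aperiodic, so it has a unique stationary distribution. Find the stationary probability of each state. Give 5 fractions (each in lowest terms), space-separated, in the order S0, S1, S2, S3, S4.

Answer: 433/2490 1108/6225 1061/6225 274/1245 1069/4150

Derivation:
The stationary distribution satisfies pi = pi * P, i.e.:
  pi_S0 = 1/10*pi_S0 + 1/5*pi_S1 + 3/10*pi_S2 + 1/5*pi_S3 + 1/10*pi_S4
  pi_S1 = 1/5*pi_S0 + 1/5*pi_S1 + 1/5*pi_S2 + 1/10*pi_S3 + 1/5*pi_S4
  pi_S2 = 1/10*pi_S0 + 2/5*pi_S1 + 1/5*pi_S2 + 1/10*pi_S3 + 1/10*pi_S4
  pi_S3 = 1/10*pi_S0 + 1/10*pi_S1 + 1/5*pi_S2 + 1/10*pi_S3 + 1/2*pi_S4
  pi_S4 = 1/2*pi_S0 + 1/10*pi_S1 + 1/10*pi_S2 + 1/2*pi_S3 + 1/10*pi_S4
with normalization: pi_S0 + pi_S1 + pi_S2 + pi_S3 + pi_S4 = 1.

Using the first 4 balance equations plus normalization, the linear system A*pi = b is:
  [-9/10, 1/5, 3/10, 1/5, 1/10] . pi = 0
  [1/5, -4/5, 1/5, 1/10, 1/5] . pi = 0
  [1/10, 2/5, -4/5, 1/10, 1/10] . pi = 0
  [1/10, 1/10, 1/5, -9/10, 1/2] . pi = 0
  [1, 1, 1, 1, 1] . pi = 1

Solving yields:
  pi_S0 = 433/2490
  pi_S1 = 1108/6225
  pi_S2 = 1061/6225
  pi_S3 = 274/1245
  pi_S4 = 1069/4150

Verification (pi * P):
  433/2490*1/10 + 1108/6225*1/5 + 1061/6225*3/10 + 274/1245*1/5 + 1069/4150*1/10 = 433/2490 = pi_S0  (ok)
  433/2490*1/5 + 1108/6225*1/5 + 1061/6225*1/5 + 274/1245*1/10 + 1069/4150*1/5 = 1108/6225 = pi_S1  (ok)
  433/2490*1/10 + 1108/6225*2/5 + 1061/6225*1/5 + 274/1245*1/10 + 1069/4150*1/10 = 1061/6225 = pi_S2  (ok)
  433/2490*1/10 + 1108/6225*1/10 + 1061/6225*1/5 + 274/1245*1/10 + 1069/4150*1/2 = 274/1245 = pi_S3  (ok)
  433/2490*1/2 + 1108/6225*1/10 + 1061/6225*1/10 + 274/1245*1/2 + 1069/4150*1/10 = 1069/4150 = pi_S4  (ok)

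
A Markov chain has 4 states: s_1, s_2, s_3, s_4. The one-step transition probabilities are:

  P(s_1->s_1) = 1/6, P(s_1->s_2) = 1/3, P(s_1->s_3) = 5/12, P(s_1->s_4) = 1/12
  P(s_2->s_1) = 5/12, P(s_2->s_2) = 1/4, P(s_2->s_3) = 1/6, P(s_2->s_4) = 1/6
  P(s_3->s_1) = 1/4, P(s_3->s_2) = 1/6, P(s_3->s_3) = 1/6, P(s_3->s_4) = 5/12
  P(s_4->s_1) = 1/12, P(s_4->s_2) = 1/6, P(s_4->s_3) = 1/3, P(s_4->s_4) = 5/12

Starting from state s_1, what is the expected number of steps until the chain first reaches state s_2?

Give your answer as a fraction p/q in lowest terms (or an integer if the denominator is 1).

Answer: 124/29

Derivation:
Let h_i = expected steps to first reach s_2 from state i.
Boundary: h_s_2 = 0.
First-step equations for the other states:
  h_s_1 = 1 + 1/6*h_s_1 + 1/3*h_s_2 + 5/12*h_s_3 + 1/12*h_s_4
  h_s_3 = 1 + 1/4*h_s_1 + 1/6*h_s_2 + 1/6*h_s_3 + 5/12*h_s_4
  h_s_4 = 1 + 1/12*h_s_1 + 1/6*h_s_2 + 1/3*h_s_3 + 5/12*h_s_4

Substituting h_s_2 = 0 and rearranging gives the linear system (I - Q) h = 1:
  [5/6, -5/12, -1/12] . (h_s_1, h_s_3, h_s_4) = 1
  [-1/4, 5/6, -5/12] . (h_s_1, h_s_3, h_s_4) = 1
  [-1/12, -1/3, 7/12] . (h_s_1, h_s_3, h_s_4) = 1

Solving yields:
  h_s_1 = 124/29
  h_s_3 = 148/29
  h_s_4 = 152/29

Starting state is s_1, so the expected hitting time is h_s_1 = 124/29.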